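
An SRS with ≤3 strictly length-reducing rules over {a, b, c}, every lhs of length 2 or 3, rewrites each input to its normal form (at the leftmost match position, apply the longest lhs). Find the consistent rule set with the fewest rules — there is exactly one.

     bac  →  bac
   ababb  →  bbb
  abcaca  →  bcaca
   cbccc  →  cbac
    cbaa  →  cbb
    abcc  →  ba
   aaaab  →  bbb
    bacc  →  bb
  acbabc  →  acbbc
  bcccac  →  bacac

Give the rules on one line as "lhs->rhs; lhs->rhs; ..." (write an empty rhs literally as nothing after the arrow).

  | bac
  | ababb => babb => bbb
  | abcaca => bcaca
  | cbccc => cbac

aa->b; ab->b; cc->a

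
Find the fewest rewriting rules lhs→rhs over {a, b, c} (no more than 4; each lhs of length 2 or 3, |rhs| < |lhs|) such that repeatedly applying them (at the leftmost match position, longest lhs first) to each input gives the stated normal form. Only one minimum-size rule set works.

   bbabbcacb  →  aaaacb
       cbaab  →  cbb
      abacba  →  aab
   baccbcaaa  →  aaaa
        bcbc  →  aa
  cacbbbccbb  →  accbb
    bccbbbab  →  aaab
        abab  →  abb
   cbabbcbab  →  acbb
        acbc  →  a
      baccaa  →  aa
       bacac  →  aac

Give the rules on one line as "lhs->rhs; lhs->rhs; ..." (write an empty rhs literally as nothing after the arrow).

  | bbabbcacb => bbbbcacb => aabcacb => aaaacb
  | cbaab => cbab => cbb
  | abacba => abcba => aaba => aab
  | baccbcaaa => bccbcaaa => acbcaaa => acaaaa => aaaa

ba->b; bbb->aa; bc->a; ca->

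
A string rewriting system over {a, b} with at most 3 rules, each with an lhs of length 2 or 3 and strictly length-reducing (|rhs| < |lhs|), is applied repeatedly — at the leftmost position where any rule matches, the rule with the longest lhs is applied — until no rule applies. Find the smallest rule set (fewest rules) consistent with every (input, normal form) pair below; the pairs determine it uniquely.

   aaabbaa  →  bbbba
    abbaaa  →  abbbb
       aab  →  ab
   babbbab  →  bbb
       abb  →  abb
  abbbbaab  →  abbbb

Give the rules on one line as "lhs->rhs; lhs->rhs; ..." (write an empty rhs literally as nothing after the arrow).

  | aaabbaa => bbbbaa => bbbba
  | abbaaa => abbbb
  | aab => ab
  | babbbab => bbbab => bbb

aa->a; aaa->bb; bab->b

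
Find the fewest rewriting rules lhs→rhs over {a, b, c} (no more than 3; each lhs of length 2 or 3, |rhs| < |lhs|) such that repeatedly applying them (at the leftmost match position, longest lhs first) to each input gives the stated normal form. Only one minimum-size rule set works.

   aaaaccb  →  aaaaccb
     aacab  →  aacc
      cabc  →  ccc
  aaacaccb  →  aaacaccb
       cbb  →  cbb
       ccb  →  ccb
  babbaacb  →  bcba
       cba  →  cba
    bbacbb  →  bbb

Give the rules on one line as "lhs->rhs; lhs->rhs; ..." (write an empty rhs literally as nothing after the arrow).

ab->c; acb->

  | aaaaccb
  | aacab => aacc
  | cabc => ccc
  | aaacaccb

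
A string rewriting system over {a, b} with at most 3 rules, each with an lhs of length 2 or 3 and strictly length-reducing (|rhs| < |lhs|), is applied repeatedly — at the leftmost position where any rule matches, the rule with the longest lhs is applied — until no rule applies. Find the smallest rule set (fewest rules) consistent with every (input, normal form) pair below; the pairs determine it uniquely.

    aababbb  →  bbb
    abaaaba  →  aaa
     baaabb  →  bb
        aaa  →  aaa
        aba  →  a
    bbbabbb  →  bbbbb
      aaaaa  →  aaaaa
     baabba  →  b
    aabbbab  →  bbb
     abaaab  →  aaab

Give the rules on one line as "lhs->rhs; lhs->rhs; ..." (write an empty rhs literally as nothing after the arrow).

abb->bb; ba->

  | aababbb => aabbb => abbb => bbb
  | abaaaba => aaaba => aaa
  | baaabb => aabb => abb => bb
  | aaa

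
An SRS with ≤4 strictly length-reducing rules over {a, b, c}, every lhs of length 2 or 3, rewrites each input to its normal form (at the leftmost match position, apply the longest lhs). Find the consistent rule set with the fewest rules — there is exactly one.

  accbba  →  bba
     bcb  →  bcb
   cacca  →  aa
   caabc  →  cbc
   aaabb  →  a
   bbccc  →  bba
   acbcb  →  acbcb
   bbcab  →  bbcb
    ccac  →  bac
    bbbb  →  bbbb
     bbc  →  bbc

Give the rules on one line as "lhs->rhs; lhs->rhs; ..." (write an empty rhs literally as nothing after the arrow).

ab->; ca->c; cc->b; ccc->a

  | accbba => abbba => bba
  | bcb
  | cacca => ccca => aa
  | caabc => cabc => cbc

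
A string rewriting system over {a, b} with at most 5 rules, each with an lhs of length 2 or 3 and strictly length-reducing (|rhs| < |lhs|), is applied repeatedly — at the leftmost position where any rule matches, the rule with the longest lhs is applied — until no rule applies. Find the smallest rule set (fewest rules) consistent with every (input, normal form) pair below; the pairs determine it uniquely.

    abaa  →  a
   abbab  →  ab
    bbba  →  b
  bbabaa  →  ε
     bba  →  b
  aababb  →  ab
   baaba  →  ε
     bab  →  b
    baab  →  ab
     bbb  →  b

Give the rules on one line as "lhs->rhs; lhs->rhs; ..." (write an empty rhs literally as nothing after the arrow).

  | abaa => a
  | abbab => abb => ab
  | bbba => bba => b
  | bbabaa => bbaa => ba => ε

aba->; ba->; bb->b; bba->b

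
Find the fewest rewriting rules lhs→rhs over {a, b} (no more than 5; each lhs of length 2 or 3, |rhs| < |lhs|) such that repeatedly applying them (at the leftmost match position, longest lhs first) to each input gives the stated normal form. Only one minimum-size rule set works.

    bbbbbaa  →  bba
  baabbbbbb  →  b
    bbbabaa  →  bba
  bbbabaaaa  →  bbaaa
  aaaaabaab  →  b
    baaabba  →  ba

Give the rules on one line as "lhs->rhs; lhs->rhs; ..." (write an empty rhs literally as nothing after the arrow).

  | bbbbbaa => abbbaa => bbbaa => abaa => bba
  | baabbbbbb => babbbbbb => bbbbb => abbb => bbb => ab => b
  | bbbabaa => ababaa => bbbaa => abaa => bba
  | bbbabaaaa => ababaaaa => bbbaaaa => abaaaa => bbaaa

ab->b; aba->bb; bab->; bbb->ab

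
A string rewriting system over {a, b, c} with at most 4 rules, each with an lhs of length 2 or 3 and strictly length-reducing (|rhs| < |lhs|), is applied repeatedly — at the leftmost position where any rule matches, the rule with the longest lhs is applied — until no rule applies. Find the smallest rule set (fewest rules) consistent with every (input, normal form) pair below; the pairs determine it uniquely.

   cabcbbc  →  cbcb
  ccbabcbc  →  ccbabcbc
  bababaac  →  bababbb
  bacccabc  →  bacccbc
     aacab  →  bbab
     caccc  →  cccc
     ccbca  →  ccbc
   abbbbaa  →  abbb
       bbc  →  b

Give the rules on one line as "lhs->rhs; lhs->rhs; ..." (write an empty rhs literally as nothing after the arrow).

  | cabcbbc => cbcbbc => cbcb
  | ccbabcbc
  | bababaac => bababbb
  | bacccabc => bacccbc

aa->c; aac->bb; bbc->b; ca->c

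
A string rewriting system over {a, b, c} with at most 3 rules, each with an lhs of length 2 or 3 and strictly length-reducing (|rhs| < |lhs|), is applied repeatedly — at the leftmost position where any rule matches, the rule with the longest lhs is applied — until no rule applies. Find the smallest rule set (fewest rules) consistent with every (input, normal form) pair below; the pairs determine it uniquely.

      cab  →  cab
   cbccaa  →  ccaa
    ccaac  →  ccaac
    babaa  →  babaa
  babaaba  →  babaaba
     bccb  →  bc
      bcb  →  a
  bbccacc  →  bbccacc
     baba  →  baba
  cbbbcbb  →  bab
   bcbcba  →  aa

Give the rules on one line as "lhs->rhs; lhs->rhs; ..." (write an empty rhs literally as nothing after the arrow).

  | cab
  | cbccaa => ccaa
  | ccaac
  | babaa

bcb->a; cb->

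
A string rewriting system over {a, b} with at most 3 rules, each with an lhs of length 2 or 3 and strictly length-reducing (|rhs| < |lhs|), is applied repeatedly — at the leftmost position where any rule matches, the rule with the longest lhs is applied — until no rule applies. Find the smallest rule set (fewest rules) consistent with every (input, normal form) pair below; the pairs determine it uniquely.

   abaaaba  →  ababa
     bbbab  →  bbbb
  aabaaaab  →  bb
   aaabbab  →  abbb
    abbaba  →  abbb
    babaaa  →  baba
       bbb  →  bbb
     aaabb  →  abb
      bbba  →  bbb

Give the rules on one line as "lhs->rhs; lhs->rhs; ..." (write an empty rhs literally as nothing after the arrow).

aa->; bba->bb

  | abaaaba => ababa
  | bbbab => bbbb
  | aabaaaab => baaaab => baab => bb
  | aaabbab => abbab => abbb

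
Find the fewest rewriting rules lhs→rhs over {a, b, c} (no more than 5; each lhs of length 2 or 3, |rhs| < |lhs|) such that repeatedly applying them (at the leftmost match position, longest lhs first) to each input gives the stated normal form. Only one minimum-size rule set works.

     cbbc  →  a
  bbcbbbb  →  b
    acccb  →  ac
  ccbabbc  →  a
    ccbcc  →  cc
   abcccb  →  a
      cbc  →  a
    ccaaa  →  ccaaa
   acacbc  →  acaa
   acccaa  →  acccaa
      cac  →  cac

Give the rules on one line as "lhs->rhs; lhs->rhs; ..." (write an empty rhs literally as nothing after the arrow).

bb->b; bc->; cbc->a; ccb->

  | cbbc => cbc => a
  | bbcbbbb => bcbbbb => bbbb => bbb => bb => b
  | acccb => ac
  | ccbabbc => abbc => abc => a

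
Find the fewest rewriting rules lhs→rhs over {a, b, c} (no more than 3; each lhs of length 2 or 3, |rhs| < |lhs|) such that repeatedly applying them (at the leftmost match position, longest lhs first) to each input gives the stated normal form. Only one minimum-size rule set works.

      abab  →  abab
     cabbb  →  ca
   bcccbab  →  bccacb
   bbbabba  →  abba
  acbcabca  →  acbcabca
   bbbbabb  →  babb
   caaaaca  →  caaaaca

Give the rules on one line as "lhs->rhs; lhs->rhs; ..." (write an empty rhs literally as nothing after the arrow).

  | abab
  | cabbb => ca
  | bcccbab => bccacb
  | bbbabba => abba

bbb->; cba->ac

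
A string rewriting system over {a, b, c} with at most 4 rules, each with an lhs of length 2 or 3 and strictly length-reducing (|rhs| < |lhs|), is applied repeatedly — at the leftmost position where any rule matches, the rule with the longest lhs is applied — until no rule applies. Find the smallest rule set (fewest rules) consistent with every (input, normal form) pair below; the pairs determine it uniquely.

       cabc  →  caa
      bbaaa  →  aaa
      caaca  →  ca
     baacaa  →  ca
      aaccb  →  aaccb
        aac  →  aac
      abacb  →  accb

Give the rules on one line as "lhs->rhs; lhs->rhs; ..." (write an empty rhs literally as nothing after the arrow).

aca->; ba->c; bc->a

  | cabc => caa
  | bbaaa => bcaa => aaa
  | caaca => ca
  | baacaa => cacaa => ca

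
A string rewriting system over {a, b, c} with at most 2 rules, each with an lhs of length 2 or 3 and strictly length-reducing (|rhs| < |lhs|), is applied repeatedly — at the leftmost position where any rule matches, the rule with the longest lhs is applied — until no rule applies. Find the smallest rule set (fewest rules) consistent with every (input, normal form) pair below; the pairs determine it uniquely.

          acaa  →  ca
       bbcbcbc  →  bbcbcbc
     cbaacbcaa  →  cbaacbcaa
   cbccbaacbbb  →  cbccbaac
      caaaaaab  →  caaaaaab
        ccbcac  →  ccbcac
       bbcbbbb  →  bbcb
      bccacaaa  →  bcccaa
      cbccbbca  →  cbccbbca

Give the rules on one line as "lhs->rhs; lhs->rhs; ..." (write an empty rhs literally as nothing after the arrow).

aca->c; bbb->

  | acaa => ca
  | bbcbcbc
  | cbaacbcaa
  | cbccbaacbbb => cbccbaac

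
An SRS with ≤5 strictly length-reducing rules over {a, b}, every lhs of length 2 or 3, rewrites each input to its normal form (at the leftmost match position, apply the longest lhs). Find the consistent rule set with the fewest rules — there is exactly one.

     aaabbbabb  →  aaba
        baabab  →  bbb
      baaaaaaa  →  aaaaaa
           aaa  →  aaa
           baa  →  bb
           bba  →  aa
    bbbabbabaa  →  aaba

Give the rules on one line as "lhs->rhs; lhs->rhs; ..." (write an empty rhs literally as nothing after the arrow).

abb->ba; baa->bb; bab->; bba->aa

  | aaabbbabb => aabababb => aaabb => aaba
  | baabab => bbbab => baab => bbb
  | baaaaaaa => bbaaaaa => aaaaaa
  | aaa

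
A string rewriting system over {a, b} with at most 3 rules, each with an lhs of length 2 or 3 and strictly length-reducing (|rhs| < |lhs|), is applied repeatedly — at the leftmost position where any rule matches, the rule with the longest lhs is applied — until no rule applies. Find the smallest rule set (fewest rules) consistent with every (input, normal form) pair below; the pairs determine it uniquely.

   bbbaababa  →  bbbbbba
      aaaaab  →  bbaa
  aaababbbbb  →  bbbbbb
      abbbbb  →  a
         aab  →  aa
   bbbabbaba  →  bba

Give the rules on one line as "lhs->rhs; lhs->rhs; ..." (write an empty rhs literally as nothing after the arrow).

  | bbbaababa => bbbaaaba => bbbbbba
  | aaaaab => bbaab => bbaa
  | aaababbbbb => bbbabbbbb => bbbbbb
  | abbbbb => abbbb => abbb => abb => ab => a

aaa->bb; ab->a; bab->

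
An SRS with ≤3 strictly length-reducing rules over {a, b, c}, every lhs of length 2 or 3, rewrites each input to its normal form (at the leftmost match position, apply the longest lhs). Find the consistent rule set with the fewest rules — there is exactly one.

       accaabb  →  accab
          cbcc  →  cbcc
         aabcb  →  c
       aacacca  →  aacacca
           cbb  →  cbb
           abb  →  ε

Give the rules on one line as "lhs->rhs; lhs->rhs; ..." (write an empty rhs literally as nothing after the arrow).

  | accaabb => accab
  | cbcc
  | aabcb => acb => c
  | aacacca

aab->a; abb->; acb->c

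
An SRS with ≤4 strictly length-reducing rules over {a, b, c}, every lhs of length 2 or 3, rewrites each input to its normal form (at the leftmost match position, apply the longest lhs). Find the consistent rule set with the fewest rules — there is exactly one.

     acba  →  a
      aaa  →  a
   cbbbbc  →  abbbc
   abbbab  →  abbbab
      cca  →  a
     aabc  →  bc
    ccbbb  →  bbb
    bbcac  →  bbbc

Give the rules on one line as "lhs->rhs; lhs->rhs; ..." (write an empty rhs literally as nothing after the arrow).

aa->; ca->b; cb->a

  | acba => aaa => a
  | aaa => a
  | cbbbbc => abbbc
  | abbbab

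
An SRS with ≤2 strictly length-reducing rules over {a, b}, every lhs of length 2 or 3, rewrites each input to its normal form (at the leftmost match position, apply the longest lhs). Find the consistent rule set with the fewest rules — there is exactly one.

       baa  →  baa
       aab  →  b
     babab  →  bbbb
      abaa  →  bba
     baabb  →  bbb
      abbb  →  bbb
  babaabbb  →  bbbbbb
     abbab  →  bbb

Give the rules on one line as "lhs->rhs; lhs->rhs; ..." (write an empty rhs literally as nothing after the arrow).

ab->b; aba->bb

  | baa
  | aab => ab => b
  | babab => bbbb
  | abaa => bba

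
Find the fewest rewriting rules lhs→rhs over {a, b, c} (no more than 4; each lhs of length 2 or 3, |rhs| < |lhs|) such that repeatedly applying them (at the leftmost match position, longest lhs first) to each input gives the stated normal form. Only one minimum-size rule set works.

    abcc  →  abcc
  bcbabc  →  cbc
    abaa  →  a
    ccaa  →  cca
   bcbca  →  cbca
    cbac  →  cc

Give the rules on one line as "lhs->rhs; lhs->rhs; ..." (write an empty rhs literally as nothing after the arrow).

  | abcc
  | bcbabc => cbabc => cbc
  | abaa => aa => a
  | ccaa => cca

aa->a; ba->; bcb->cb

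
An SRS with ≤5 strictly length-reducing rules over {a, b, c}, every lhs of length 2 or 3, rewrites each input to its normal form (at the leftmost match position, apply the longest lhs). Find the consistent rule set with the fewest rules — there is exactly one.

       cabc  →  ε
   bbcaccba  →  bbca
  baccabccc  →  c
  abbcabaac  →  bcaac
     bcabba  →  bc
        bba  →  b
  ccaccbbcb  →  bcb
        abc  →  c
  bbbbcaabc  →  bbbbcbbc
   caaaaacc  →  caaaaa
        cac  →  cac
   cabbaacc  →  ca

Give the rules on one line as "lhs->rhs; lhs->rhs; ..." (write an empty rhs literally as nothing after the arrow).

  | cabc => cc => ε
  | bbcaccba => bbcaba => bbca
  | baccabccc => ccabccc => abccc => ccc => c
  | abbcabaac => bcabaac => bcaac

aab->bb; ab->; ba->; cc->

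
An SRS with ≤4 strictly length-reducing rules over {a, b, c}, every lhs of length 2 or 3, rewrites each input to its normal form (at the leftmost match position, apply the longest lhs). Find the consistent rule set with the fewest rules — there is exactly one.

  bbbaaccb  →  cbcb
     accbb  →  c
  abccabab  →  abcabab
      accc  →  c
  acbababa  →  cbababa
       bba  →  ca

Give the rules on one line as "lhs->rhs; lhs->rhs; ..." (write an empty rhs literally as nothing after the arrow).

ac->c; bb->c; cc->c

  | bbbaaccb => cbaaccb => cbaccb => cbccb => cbcb
  | accbb => ccbb => cbb => cc => c
  | abccabab => abcabab
  | accc => ccc => cc => c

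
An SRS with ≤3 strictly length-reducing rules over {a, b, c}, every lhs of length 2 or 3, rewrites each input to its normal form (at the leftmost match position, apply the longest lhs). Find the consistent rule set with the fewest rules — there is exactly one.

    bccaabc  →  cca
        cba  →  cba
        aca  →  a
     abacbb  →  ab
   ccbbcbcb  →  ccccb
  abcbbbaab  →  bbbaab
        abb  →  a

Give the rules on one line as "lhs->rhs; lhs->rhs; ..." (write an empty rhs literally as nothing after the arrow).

  | bccaabc => ccaabc => ccaac => cca
  | cba
  | aca => a
  | abacbb => abbb => ab

abb->a; ac->; bc->c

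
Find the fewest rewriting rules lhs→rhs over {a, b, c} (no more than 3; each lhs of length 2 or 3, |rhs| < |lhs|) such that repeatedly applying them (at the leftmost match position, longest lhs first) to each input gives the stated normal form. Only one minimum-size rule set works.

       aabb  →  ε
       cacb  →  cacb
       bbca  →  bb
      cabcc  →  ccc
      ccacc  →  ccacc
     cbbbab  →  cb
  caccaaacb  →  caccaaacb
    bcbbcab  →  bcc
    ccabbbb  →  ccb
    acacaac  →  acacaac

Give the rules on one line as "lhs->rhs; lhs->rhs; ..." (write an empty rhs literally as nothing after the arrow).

  | aabb => ab => ε
  | cacb
  | bbca => bb
  | cabcc => ccc

ab->; bca->b; cbb->c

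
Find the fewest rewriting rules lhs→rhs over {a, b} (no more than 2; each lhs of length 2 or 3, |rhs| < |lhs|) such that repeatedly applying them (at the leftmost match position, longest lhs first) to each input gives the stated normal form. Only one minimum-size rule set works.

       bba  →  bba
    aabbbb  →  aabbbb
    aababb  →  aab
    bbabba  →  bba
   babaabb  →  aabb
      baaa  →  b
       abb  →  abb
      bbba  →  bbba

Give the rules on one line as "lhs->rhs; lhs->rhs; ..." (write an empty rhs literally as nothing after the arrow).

  | bba
  | aabbbb
  | aababb => aab
  | bbabba => bba

aaa->; bab->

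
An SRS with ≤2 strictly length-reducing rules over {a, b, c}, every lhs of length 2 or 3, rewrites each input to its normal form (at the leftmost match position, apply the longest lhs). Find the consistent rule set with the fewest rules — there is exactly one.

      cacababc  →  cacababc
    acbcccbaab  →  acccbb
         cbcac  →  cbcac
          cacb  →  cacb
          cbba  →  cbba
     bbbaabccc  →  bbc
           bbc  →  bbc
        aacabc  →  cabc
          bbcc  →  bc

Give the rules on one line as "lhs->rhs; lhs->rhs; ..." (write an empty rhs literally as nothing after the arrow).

  | cacababc
  | acbcccbaab => acccbaab => acccbb
  | cbcac
  | cacb

aa->; bcc->c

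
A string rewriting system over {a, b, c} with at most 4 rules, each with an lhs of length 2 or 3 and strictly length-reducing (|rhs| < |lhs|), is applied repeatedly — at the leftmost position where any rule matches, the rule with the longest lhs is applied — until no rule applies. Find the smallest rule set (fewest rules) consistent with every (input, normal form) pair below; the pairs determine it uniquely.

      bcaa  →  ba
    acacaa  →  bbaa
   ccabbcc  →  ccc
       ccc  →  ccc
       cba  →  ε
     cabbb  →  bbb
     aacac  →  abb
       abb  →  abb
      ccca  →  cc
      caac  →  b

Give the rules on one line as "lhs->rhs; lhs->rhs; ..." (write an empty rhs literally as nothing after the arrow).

  | bcaa => ba
  | acacaa => bacaa => bbaa
  | ccabbcc => cbbcc => cbcc => ccc
  | ccc

ac->b; ca->; cb->c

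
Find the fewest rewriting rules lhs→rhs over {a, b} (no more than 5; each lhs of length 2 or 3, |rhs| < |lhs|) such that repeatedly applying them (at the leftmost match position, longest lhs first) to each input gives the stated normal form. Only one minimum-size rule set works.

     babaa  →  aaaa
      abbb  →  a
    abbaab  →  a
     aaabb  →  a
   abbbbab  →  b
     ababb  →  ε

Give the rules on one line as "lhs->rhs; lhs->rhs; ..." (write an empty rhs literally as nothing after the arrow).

aab->b; ab->a; bab->aa; bb->

  | babaa => aaaa
  | abbb => abb => ab => a
  | abbaab => abaab => aaab => ab => a
  | aaabb => abb => ab => a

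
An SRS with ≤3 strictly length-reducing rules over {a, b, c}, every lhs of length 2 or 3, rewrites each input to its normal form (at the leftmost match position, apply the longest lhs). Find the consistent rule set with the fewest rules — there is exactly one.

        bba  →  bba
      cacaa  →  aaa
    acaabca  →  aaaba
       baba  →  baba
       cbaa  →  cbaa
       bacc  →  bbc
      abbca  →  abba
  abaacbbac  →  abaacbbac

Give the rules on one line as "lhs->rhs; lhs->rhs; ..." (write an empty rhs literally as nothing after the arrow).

acc->bc; ca->a

  | bba
  | cacaa => acaa => aaa
  | acaabca => aaabca => aaaba
  | baba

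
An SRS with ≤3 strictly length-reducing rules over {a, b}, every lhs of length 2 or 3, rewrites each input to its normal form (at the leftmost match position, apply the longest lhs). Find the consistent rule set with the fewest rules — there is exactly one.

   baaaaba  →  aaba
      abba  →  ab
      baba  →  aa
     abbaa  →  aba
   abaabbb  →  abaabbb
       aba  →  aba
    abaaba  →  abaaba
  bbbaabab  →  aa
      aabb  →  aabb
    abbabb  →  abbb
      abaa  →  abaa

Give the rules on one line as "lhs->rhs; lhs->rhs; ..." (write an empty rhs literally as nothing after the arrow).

  | baaaaba => bababa => aaba
  | abba => aaa => ab
  | baba => aa
  | abbaa => aaaa => aba

aaa->ab; bab->a; bba->aa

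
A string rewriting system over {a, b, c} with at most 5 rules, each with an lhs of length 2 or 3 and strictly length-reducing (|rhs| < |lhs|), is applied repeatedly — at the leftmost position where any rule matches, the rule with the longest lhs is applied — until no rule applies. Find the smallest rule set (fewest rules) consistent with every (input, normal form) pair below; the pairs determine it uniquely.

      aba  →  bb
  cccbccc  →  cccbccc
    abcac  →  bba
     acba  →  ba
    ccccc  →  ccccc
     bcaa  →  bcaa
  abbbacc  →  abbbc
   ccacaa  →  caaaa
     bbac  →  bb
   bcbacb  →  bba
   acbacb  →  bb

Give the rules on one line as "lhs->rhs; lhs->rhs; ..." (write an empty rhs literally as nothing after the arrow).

  | aba => bb
  | cccbccc
  | abcac => abaa => bba
  | acba => ba

aba->bb; ac->; cac->aa; cbb->ba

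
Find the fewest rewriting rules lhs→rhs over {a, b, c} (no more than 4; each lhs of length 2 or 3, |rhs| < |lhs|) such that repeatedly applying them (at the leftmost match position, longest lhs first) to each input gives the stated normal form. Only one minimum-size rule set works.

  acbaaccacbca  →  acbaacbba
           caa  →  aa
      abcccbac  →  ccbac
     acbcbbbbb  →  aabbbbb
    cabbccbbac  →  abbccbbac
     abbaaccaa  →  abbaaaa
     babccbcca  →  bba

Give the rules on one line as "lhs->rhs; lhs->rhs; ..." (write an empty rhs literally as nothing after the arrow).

  | acbaaccacbca => acbaacbbca => acbaacbba
  | caa => aa
  | abcccbac => ccbac
  | acbcbbbbb => acabbbbb => aabbbbb

abc->; ca->a; cac->b; cbc->ca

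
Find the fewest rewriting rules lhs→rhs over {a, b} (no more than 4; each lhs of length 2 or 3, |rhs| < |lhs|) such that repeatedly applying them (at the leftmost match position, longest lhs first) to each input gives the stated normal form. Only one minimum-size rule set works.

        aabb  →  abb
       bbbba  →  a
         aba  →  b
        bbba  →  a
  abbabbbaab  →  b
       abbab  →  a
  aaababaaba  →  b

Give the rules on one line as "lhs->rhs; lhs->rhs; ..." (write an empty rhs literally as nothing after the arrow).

aa->b; aab->ab; ba->a; bab->aa

  | aabb => abb
  | bbbba => bbba => bba => ba => a
  | aba => aa => b
  | bbba => bba => ba => a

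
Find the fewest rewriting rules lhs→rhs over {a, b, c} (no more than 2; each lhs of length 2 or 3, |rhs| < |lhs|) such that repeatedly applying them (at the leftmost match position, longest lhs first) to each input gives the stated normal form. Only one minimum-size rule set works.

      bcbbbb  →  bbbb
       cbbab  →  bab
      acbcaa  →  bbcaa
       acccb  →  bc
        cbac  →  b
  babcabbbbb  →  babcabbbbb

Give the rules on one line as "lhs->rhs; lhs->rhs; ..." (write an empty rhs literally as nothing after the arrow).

  | bcbbbb => bbbb
  | cbbab => bab
  | acbcaa => bbcaa
  | acccb => bccb => bc

ac->b; cb->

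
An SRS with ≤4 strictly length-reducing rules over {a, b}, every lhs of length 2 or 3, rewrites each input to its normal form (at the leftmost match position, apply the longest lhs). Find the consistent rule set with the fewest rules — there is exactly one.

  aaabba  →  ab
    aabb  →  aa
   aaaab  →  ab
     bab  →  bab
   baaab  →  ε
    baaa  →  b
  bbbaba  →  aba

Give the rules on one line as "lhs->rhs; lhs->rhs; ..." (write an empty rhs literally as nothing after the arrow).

  | aaabba => bba => ab
  | aabb => aa
  | aaaab => ab
  | bab

aaa->; bb->; bba->ab; bbb->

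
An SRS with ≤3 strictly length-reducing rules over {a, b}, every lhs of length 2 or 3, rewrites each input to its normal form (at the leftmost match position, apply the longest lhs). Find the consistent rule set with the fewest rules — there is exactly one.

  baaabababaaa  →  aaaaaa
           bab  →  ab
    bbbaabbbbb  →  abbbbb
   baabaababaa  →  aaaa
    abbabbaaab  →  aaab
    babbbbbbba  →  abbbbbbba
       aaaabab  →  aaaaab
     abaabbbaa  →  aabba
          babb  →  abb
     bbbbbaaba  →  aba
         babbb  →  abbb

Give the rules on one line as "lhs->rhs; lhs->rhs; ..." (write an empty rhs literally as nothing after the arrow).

baa->a; bab->ab

  | baaabababaaa => aabababaaa => aaababaaa => aaaabaaa => aaaaaa
  | bab => ab
  | bbbaabbbbb => bbabbbbb => babbbbb => abbbbb
  | baabaababaa => abaababaa => aababaa => aaabaa => aaaa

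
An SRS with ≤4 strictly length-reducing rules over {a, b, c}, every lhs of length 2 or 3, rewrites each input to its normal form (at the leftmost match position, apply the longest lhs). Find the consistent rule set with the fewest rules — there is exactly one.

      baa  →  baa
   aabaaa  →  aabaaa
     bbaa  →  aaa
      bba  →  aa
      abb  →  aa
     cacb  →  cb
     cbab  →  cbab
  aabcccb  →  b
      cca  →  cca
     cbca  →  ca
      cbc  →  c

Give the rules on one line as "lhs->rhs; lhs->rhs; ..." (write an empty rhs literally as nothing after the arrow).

ac->; bb->a; bc->

  | baa
  | aabaaa
  | bbaa => aaa
  | bba => aa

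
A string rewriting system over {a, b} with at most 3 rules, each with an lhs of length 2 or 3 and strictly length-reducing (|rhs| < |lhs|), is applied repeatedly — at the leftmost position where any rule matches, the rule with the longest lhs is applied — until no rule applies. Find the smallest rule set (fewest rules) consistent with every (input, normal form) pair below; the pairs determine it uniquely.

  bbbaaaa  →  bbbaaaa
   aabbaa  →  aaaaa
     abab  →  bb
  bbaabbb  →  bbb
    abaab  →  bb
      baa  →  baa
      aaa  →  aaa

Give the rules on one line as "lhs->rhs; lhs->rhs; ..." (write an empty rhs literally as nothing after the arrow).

ab->b; abb->aa

  | bbbaaaa
  | aabbaa => aaaaa
  | abab => bab => bb
  | bbaabbb => bbaaab => bbaab => bbab => bbb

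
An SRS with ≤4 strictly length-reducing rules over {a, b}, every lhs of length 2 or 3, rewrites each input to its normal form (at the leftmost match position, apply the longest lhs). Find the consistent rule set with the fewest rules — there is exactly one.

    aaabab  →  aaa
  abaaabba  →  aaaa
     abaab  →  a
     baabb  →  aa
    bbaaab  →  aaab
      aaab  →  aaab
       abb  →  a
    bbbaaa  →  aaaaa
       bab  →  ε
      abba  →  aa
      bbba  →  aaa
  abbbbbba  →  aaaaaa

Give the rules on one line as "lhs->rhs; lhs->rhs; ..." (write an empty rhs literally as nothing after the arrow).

ba->b; bb->; bbb->aa

  | aaabab => aaabb => aaa
  | abaaabba => abaabba => ababba => abbba => aaaa
  | abaab => abab => abb => a
  | baabb => babb => bbb => aa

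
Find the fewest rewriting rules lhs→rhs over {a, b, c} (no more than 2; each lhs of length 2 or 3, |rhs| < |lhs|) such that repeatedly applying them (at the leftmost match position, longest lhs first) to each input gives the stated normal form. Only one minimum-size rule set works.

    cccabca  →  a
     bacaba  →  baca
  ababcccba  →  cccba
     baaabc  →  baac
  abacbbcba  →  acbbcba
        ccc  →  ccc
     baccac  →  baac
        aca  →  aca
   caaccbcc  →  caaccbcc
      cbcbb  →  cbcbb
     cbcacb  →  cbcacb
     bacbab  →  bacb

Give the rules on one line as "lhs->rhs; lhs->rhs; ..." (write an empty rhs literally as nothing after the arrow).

ab->; cca->a

  | cccabca => cabca => cca => a
  | bacaba => baca
  | ababcccba => abcccba => cccba
  | baaabc => baac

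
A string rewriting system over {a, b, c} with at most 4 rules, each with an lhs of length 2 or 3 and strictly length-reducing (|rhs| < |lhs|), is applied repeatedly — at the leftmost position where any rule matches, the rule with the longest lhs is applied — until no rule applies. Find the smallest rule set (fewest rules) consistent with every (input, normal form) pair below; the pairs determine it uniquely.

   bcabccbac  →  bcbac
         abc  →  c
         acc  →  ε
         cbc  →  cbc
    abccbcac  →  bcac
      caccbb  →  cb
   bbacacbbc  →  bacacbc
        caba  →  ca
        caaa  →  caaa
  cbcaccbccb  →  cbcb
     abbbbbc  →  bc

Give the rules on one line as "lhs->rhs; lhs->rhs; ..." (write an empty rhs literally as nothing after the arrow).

  | bcabccbac => bcccbac => bbcbac => bcbac
  | abc => c
  | acc => ab => ε
  | cbc

ab->; bb->b; cc->b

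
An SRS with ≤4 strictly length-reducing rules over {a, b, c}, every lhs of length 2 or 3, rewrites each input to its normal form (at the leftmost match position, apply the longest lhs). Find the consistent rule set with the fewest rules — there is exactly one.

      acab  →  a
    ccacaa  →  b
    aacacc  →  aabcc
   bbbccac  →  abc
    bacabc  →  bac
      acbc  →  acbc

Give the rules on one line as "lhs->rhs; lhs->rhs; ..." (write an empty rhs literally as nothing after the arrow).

  | acab => abb => a
  | ccacaa => cbcaa => cbba => ca => b
  | aacacc => aabcc
  | bbbccac => bccac => bcbc => abc

bb->; bcb->ab; ca->b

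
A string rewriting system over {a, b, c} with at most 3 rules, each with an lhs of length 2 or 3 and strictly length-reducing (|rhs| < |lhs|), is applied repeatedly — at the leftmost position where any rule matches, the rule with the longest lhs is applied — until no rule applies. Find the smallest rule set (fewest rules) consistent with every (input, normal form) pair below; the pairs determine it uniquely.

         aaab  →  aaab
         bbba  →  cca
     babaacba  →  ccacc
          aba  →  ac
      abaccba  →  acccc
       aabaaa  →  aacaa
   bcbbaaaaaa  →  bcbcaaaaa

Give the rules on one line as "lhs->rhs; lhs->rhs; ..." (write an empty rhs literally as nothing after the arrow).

ba->c; bbb->cc

  | aaab
  | bbba => cca
  | babaacba => cbaacba => ccacba => ccacc
  | aba => ac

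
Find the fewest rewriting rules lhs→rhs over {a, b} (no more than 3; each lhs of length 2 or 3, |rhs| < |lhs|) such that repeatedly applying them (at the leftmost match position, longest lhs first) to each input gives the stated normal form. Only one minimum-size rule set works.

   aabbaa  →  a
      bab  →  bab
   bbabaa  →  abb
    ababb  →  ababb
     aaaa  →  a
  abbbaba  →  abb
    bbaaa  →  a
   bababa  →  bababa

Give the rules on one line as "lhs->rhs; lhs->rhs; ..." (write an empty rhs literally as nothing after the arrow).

  | aabbaa => abbaa => aaaa => aaa => aa => a
  | bab
  | bbabaa => aabaa => abaa => abb
  | ababb

aa->a; baa->bb; bba->aa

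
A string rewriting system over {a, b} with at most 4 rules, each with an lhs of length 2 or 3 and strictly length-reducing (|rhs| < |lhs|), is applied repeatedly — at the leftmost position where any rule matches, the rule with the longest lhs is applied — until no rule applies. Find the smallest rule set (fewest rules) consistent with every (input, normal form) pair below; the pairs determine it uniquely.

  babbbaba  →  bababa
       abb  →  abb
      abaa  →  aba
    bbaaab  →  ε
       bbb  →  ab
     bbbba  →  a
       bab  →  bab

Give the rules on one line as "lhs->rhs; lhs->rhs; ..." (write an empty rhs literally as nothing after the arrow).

  | babbbaba => baababa => bababa
  | abb
  | abaa => aba
  | bbaaab => aab => ε

aab->; baa->ba; bba->; bbb->ab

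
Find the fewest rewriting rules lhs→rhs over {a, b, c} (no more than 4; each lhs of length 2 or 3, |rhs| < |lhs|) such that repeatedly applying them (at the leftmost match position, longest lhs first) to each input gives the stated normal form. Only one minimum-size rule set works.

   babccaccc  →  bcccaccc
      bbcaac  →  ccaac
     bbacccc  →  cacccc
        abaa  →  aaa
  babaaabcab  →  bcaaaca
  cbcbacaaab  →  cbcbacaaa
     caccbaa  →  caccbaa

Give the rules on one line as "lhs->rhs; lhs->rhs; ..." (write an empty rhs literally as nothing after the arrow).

ab->a; bab->bc; bb->c

  | babccaccc => bcccaccc
  | bbcaac => ccaac
  | bbacccc => cacccc
  | abaa => aaa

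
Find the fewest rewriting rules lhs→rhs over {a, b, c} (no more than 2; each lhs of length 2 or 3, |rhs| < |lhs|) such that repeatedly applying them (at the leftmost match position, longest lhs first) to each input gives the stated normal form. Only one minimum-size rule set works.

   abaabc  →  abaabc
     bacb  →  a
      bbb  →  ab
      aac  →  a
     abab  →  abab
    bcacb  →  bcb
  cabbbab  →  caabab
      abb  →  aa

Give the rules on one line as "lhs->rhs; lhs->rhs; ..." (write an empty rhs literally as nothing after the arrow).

ac->; bb->a

  | abaabc
  | bacb => bb => a
  | bbb => ab
  | aac => a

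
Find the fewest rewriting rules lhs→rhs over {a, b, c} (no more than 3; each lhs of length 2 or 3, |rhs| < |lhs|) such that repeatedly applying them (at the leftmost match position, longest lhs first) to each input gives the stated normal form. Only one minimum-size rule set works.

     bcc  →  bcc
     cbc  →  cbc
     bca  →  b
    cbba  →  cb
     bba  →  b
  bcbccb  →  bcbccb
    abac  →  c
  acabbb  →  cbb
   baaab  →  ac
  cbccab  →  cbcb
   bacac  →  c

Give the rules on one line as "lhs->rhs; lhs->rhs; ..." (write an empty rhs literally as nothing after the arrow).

ab->c; ba->; ca->

  | bcc
  | cbc
  | bca => b
  | cbba => cb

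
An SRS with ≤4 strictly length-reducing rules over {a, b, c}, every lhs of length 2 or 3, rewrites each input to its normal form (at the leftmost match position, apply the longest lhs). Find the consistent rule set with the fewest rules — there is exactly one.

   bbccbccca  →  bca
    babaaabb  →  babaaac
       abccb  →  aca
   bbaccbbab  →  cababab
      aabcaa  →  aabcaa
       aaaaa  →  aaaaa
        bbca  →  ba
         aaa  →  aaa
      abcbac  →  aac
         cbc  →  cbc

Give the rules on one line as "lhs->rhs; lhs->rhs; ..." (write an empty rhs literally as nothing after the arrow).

  | bbccbccca => cccbccca => bcbccca => ccca => bca
  | babaaabb => babaaac
  | abccb => abba => aca
  | bbaccbbab => caccbbab => cababab

bb->c; bcb->; cc->b; ccb->ba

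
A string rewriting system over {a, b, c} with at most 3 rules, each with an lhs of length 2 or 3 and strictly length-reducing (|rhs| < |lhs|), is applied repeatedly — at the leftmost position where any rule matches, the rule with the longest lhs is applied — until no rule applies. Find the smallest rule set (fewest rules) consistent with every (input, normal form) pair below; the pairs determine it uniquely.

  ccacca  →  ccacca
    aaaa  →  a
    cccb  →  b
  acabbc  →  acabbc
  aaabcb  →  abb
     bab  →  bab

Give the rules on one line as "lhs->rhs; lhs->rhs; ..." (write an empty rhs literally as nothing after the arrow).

  | ccacca
  | aaaa => aaa => aa => a
  | cccb => ccb => cb => b
  | acabbc

aa->a; cb->b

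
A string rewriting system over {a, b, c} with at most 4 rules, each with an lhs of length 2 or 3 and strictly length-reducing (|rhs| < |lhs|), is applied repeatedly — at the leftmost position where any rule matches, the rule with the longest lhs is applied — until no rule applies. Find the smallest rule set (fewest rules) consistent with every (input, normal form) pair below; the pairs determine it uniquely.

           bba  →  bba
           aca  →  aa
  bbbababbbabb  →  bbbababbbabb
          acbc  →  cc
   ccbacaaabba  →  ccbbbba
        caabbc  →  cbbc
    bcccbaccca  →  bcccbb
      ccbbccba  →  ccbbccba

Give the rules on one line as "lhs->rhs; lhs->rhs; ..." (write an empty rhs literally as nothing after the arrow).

acb->c; baa->bb; ca->a; caa->c

  | bba
  | aca => aa
  | bbbababbbabb
  | acbc => cc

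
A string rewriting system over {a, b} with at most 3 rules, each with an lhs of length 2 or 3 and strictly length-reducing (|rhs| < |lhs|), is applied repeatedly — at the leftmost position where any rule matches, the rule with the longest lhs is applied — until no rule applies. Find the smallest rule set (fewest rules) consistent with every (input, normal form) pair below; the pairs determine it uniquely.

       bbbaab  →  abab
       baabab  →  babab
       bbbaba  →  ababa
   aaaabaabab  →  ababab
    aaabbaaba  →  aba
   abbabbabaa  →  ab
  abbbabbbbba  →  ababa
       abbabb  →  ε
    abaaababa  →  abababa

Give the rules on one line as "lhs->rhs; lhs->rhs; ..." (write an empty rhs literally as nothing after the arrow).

aa->; aab->ab; bb->a

  | bbbaab => abaab => abab
  | baabab => babab
  | bbbaba => ababa
  | aaaabaabab => aabaabab => abaabab => ababab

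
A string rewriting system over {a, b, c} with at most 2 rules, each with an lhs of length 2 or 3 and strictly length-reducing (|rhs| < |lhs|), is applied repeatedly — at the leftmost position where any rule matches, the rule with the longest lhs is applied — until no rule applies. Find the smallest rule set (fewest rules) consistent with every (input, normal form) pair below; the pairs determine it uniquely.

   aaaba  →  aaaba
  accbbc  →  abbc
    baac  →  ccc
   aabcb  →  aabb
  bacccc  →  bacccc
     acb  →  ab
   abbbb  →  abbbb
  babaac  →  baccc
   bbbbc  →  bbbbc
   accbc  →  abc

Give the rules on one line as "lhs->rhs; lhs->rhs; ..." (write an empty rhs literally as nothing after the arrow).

  | aaaba
  | accbbc => acbbc => abbc
  | baac => ccc
  | aabcb => aabb

baa->cc; cb->b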